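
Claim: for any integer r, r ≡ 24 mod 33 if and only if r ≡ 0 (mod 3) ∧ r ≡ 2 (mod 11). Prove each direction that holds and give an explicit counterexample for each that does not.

Converse. If r ≡ 0 (mod 3) and r ≡ 2 (mod 11), then by the Chinese remainder theorem r ≡ 24 (mod 33). This is exactly r ≡ 24 (mod 33).

Forward direction. Suppose r ≡ 24 (mod 33); write r = 33j + 24. Since 3 ∣ 33, reducing mod 3 gives r ≡ 24 ≡ 0 (mod 3); since 11 ∣ 33, reducing mod 11 gives r ≡ 24 ≡ 2 (mod 11).

Both directions hold; the statement is true.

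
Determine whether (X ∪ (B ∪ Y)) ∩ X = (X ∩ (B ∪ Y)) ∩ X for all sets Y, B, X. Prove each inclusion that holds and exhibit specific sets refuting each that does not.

(⊆) fails; (⊇) holds.

(⊇) Let x ∈ (X ∩ (B ∪ Y)) ∩ X. Then either x ∈ Y ∩ X and x ∉ B; or x ∈ B ∩ X and x ∉ Y; or x ∈ Y ∩ B ∩ X. In each case x ∈ (X ∪ (B ∪ Y)) ∩ X, so (X ∩ (B ∪ Y)) ∩ X ⊆ (X ∪ (B ∪ Y)) ∩ X.

(⊆) This inclusion fails. Take Y = ∅, B = ∅, X = {1}; then 1 ∈ (X ∪ (B ∪ Y)) ∩ X but 1 ∉ (X ∩ (B ∪ Y)) ∩ X.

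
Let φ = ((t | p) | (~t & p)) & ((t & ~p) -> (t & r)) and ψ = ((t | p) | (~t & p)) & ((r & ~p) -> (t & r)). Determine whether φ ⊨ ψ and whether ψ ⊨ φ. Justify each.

Only the forward direction holds.

(⇒) Assume the antecedent. If t is true, the consequent reduces to true regardless of the other variables. If t is false, the antecedent forces (t = F, p = T, r = F) or (t = F, p = T, r = T), and the consequent holds there. Either way the consequent holds.

(⇐) This fails. Under t = T, p = F, r = F, the left side is false but the right side is true.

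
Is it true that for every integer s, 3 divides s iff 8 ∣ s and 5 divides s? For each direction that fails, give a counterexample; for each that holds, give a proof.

(→) This fails: take s = 3. Certainly 3 ∣ 3, but 8 ∤ 3.

(←) This fails: take s = 40. Both 8 ∣ 40 and 5 ∣ 40, yet 40 is not a multiple of 3 (since 40 = 13·3 + 1), so 3 ∤ 40.

(⇒) fails and (⇐) fails.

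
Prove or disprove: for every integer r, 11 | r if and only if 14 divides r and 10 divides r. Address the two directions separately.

(→) This fails: take r = 11. Certainly 11 ∣ 11, but 14 ∤ 11.

(←) This fails: take r = 70. Both 14 ∣ 70 and 10 ∣ 70, yet 70 is not a multiple of 11 (since 70 = 6·11 + 4), so 11 ∤ 70.

(⇒) fails and (⇐) fails.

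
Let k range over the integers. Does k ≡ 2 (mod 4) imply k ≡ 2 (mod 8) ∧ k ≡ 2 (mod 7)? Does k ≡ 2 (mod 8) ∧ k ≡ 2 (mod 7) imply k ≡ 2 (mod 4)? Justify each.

Converse. If k ≡ 2 (mod 8) and k ≡ 2 (mod 7), then by the Chinese remainder theorem k ≡ 2 (mod 56). Since 2 ≡ 2 (mod 4) and 4 ∣ 56, we get k ≡ 2 (mod 4).

Forward direction. This fails: k = 34 gives 34 ≡ 2 (mod 4) but 34 ≡ 6 (mod 7), so the conjunction on the right does not hold.

The forward direction fails; the converse holds.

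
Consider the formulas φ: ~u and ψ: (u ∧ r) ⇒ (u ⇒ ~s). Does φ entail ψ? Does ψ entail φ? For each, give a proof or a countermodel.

Only the forward direction holds.

(→) Assume the antecedent. If r is true, the antecedent forces (r = T, s = F, u = F) or (r = T, s = T, u = F), and (u ∧ r) ⇒ (u ⇒ ~s) holds there. If r is false, (u ∧ r) ⇒ (u ⇒ ~s) reduces to true regardless of the other variables. Either way (u ∧ r) ⇒ (u ⇒ ~s) holds.

(←) This fails. Under r = F, s = F, u = T, the left side is false but the right side is true.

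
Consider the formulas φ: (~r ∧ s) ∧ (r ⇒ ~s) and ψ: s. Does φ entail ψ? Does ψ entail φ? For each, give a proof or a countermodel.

Not equivalent: only (⇒) holds.

(⟸) This fails. Under r = T, s = T, the left side is false but the right side is true.

(⟹) Assume the antecedent. If r is true, the antecedent cannot hold. If r is false, the antecedent forces (r = F, s = T), and s holds there. Either way s holds.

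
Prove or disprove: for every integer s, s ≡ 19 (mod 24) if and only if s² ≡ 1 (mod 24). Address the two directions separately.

(⇒) Suppose s ≡ 19 (mod 24). Write s = 24j + 19. Then (24j + 19)² = 576j² + 912j + 361 = 24(24j² + 38j + 15) + 1, so s² ≡ 1 (mod 24).

(⇐) This fails: take s = 1. Then 1² = 1 ≡ 1 (mod 24), yet 1 ≡ 1 (mod 24), not 19.

Only the forward direction holds.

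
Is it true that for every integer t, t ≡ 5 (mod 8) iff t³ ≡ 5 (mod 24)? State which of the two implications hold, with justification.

Only the reverse direction holds.

(→) This fails: take t = 13. Then 13 ≡ 5 (mod 8), but 13³ = 2197 ≡ 13 (mod 24), not 5.

(←) Conversely, the residues r modulo 24 with r³ ≡ 5 (mod 24) are exactly {5}, and each is ≡ 5 (mod 8).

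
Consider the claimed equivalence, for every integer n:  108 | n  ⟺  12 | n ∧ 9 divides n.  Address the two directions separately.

The forward direction holds; the converse fails.

[⇐] This fails: take n = 36. Both 12 ∣ 36 and 9 ∣ 36, yet 36 is not a multiple of 108 (since 36 = 0·108 + 36), so 108 ∤ 36.

[⇒] If 108 ∣ n, write n = 108q. Since 108 = 9·12, n = 12·(9q), so 12 ∣ n; and since 108 = 12·9, n = 9·(12q), so 9 ∣ n.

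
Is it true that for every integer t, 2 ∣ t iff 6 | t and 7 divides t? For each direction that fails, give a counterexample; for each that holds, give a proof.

(⟹) This fails: take t = 2. Certainly 2 ∣ 2, but 6 ∤ 2.

(⟸) Suppose 6 ∣ t and 7 ∣ t. Any common multiple of 6 and 7 is a multiple of their lcm; here gcd(6, 7) = 1, so lcm(6, 7) = 6·7 = 42, so 42 ∣ t. Since 2 ∣ 42, it follows that 2 ∣ t.

Not equivalent: only (⇐) holds.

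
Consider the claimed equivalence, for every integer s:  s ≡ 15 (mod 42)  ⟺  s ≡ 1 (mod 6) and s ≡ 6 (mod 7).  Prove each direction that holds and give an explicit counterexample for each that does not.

Neither implication holds.

(→) This fails: s = 15 gives 15 ≡ 15 (mod 42) but 15 ≡ 3 (mod 6), so the conjunction on the right does not hold.

(←) This fails: s = 13 satisfies both congruences on the right (13 ≡ 1 mod 6 and 13 ≡ 6 mod 7) yet 13 ≡ 13 (mod 42), not 15.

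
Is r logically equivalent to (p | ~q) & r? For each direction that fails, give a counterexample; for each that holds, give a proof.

Forward direction. This fails. Under p = F, q = T, r = T, the left side is true but the right side is false.

Converse. Assume the antecedent. If p is true, the antecedent forces (p = T, q = F, r = T) or (p = T, q = T, r = T), and r holds there. If p is false, the antecedent forces (p = F, q = F, r = T), and r holds there. Either way r holds.

Only the reverse direction holds.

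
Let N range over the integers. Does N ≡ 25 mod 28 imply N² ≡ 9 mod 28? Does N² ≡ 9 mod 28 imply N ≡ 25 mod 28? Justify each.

(→) Suppose N ≡ 25 mod 28. Write N = 28j + 25. Then (28j + 25)² = 784j² + 1400j + 625 = 28(28j² + 50j + 22) + 9, so N² ≡ 9 (mod 28).

(←) This fails: take N = 3. Then 3² = 9 ≡ 9 (mod 28), yet 3 ≡ 3 (mod 28), not 25.

(⇒) holds; (⇐) fails.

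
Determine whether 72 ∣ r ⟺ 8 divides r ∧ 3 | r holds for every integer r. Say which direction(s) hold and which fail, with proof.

(⟹) If 72 ∣ r, write r = 72q. Since 72 = 9·8, r = 8·(9q), so 8 ∣ r; and since 72 = 24·3, r = 3·(24q), so 3 ∣ r.

(⟸) This fails: take r = 24. Both 8 ∣ 24 and 3 ∣ 24, yet 24 is not a multiple of 72 (since 24 = 0·72 + 24), so 72 ∤ 24.

Only the forward implication holds.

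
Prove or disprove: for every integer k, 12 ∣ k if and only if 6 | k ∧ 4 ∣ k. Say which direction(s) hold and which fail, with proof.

Both implications hold.

[⇒] If 12 ∣ k, write k = 12q. Since 12 = 2·6, k = 6·(2q), so 6 ∣ k; and since 12 = 3·4, k = 4·(3q), so 4 ∣ k.

[⇐] Suppose 6 ∣ k and 4 ∣ k. Any common multiple of 6 and 4 is a multiple of their lcm; here lcm(6, 4) = 6·4/gcd(6, 4) = 24/2 = 12, so 12 ∣ k.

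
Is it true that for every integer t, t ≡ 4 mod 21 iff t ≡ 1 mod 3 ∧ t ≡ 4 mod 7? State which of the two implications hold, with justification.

Both implications hold.

(→) Suppose t ≡ 4 (mod 21); write t = 21j + 4. Since 3 ∣ 21, reducing mod 3 gives t ≡ 4 ≡ 1 (mod 3); since 7 ∣ 21, reducing mod 7 gives t ≡ 4 (mod 7).

(←) Conversely, if t ≡ 1 (mod 3) and t ≡ 4 (mod 7), then by the Chinese remainder theorem t ≡ 4 (mod 21). This is exactly t ≡ 4 (mod 21).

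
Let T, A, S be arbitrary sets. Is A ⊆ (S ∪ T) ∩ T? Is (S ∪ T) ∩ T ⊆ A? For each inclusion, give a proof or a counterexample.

Neither inclusion holds.

(⊆) This inclusion fails. Take T = ∅, A = {1}, S = ∅; then 1 ∈ A but 1 ∉ (S ∪ T) ∩ T.

(⊇) This inclusion fails. Take T = {1}, A = ∅, S = ∅; then 1 ∈ (S ∪ T) ∩ T but 1 ∉ A.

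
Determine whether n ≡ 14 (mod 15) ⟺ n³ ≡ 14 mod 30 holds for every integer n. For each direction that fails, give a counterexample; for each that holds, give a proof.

(⇒) This fails: take n = 29. Then 29 ≡ 14 (mod 15), but 29³ = 24389 ≡ 29 (mod 30), not 14.

(⇐) Conversely, the residues r modulo 30 with r³ ≡ 14 (mod 30) are exactly {14}, and each is ≡ 14 (mod 15).

(⇒) fails; (⇐) holds.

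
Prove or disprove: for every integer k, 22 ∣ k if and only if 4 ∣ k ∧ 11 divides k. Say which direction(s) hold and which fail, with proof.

(→) This fails: take k = 22. Certainly 22 ∣ 22, but 4 ∤ 22.

(←) Suppose 4 ∣ k and 11 ∣ k. Any common multiple of 4 and 11 is a multiple of their lcm; here gcd(4, 11) = 1, so lcm(4, 11) = 4·11 = 44, so 44 ∣ k. Since 22 ∣ 44, it follows that 22 ∣ k.

Only the reverse direction holds.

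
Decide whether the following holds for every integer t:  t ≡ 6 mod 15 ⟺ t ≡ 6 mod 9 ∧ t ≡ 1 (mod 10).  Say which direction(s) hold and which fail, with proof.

(⟹) This fails: t = 66 gives 66 ≡ 6 (mod 15) but 66 ≡ 3 (mod 9), so the conjunction on the right does not hold.

(⟸) Conversely, if t ≡ 6 (mod 9) and t ≡ 1 (mod 10), then by the Chinese remainder theorem t ≡ 51 (mod 90). Since 51 ≡ 6 (mod 15) and 15 ∣ 90, we get t ≡ 6 (mod 15).

Not equivalent: only (⇐) holds.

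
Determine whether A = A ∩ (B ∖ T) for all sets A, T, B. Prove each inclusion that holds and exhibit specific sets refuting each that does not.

(⊆) fails; (⊇) holds.

Forward inclusion. This inclusion fails. Take A = {1}, T = ∅, B = ∅; then 1 ∈ A but 1 ∉ A ∩ (B ∖ T).

Reverse inclusion. Let x ∈ A ∩ (B ∖ T). Then x ∈ A ∩ B and x ∉ T, from which x ∈ A.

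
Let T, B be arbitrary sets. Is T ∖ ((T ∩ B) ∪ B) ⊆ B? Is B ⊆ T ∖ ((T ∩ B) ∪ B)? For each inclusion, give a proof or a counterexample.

(⊆) This inclusion fails. Take T = {1}, B = ∅; then 1 ∈ T ∖ ((T ∩ B) ∪ B) but 1 ∉ B.

(⊇) This inclusion fails. Take T = ∅, B = {1}; then 1 ∈ B but 1 ∉ T ∖ ((T ∩ B) ∪ B).

(⊆) fails and (⊇) fails.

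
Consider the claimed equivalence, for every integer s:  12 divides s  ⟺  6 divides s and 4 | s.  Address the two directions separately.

The biconditional holds.

(⇐) Suppose 6 ∣ s and 4 ∣ s. Any common multiple of 6 and 4 is a multiple of their lcm; here lcm(6, 4) = 6·4/gcd(6, 4) = 24/2 = 12, so 12 ∣ s.

(⇒) If 12 ∣ s, write s = 12q. Since 12 = 2·6, s = 6·(2q), so 6 ∣ s; and since 12 = 3·4, s = 4·(3q), so 4 ∣ s.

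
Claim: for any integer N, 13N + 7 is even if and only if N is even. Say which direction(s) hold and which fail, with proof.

Neither implication holds.

[⇒] This fails: N = 1 gives 13N + 7 = 20, which is even, but 1 is odd, not even.

[⇐] This also fails: N = 6 is even, but 13N + 7 = 85 is odd, not even.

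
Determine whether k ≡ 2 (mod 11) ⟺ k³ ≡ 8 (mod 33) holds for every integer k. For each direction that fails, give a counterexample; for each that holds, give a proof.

Only the reverse direction holds.

[⇒] This fails: take k = 13. Then 13 ≡ 2 (mod 11), but 13³ = 2197 ≡ 19 (mod 33), not 8.

[⇐] Conversely, the residues r modulo 33 with r³ ≡ 8 (mod 33) are exactly {2}, and each is ≡ 2 (mod 11).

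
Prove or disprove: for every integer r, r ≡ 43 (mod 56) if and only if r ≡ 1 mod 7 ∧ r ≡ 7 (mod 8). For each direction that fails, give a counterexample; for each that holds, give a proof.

Neither implication holds.

(⟹) This fails: r = 43 gives 43 ≡ 43 (mod 56) but 43 ≡ 3 (mod 8), so the conjunction on the right does not hold.

(⟸) This fails: r = 15 satisfies both congruences on the right (15 ≡ 1 mod 7 and 15 ≡ 7 mod 8) yet 15 ≡ 15 (mod 56), not 43.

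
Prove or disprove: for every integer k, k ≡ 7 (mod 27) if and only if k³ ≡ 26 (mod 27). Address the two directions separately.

Both directions fail.

Forward direction. This fails: take k = 7. Then 7 ≡ 7 (mod 27), but 7³ = 343 ≡ 19 (mod 27), not 26.

Converse. This fails: take k = 8. Then 8³ = 512 ≡ 26 (mod 27), yet 8 ≡ 8 (mod 27), not 7.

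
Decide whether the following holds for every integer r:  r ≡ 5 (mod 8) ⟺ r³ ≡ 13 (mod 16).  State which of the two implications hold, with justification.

(⟹) This fails: take r = 13. Then 13 ≡ 5 (mod 8), but 13³ = 2197 ≡ 5 (mod 16), not 13.

(⟸) Conversely, the residues r modulo 16 with r³ ≡ 13 (mod 16) are exactly {5}, and each is ≡ 5 (mod 8).

Not equivalent: only (⇐) holds.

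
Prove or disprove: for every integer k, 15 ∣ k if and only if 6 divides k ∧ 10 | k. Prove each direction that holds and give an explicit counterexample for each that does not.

[⇐] Suppose 6 ∣ k and 10 ∣ k. Any common multiple of 6 and 10 is a multiple of their lcm; here lcm(6, 10) = 6·10/gcd(6, 10) = 60/2 = 30, so 30 ∣ k. Since 15 ∣ 30, it follows that 15 ∣ k.

[⇒] This fails: take k = 15. Certainly 15 ∣ 15, but 6 ∤ 15.

Only the reverse direction holds.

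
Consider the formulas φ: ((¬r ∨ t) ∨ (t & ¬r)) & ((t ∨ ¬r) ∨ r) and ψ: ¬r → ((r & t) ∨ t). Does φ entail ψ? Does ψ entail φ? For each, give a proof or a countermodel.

Neither implication holds.

[⇒] This fails. Under t = F, r = F, the left side is true but the right side is false.

[⇐] This fails. Under t = F, r = T, the left side is false but the right side is true.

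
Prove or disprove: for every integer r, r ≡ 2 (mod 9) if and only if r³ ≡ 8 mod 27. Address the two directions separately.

(⇐) The residues r modulo 27 with r³ ≡ 8 (mod 27) are exactly {2, 11, 20}, and each is ≡ 2 (mod 9).

(⇒) Suppose r ≡ 2 (mod 9). Working modulo 27, r ∈ {2, 11, 20}; for each such r, r³ ≡ 8 (mod 27).

The biconditional holds.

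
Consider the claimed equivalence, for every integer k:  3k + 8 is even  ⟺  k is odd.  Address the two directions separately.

[⇒] This fails: k = 2 gives 3k + 8 = 14, which is even, but 2 is even, not odd.

[⇐] This also fails: k = 5 is odd, but 3k + 8 = 23 is odd, not even.

Neither implication holds.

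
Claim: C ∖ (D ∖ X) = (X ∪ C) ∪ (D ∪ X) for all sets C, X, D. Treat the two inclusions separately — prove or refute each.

(⊆) holds; (⊇) fails.

(⊆) Let x ∈ C ∖ (D ∖ X). Then either x ∈ C and x ∉ X, D; or x ∈ C ∩ X and x ∉ D; or x ∈ C ∩ X ∩ D. In each case x ∈ (X ∪ C) ∪ (D ∪ X), so C ∖ (D ∖ X) ⊆ (X ∪ C) ∪ (D ∪ X).

(⊇) This inclusion fails. Take C = ∅, X = {1}, D = ∅; then 1 ∈ (X ∪ C) ∪ (D ∪ X) but 1 ∉ C ∖ (D ∖ X).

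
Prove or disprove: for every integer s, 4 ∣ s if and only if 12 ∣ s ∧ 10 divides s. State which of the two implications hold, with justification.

(⟹) This fails: take s = 4. Certainly 4 ∣ 4, but 12 ∤ 4.

(⟸) Suppose 12 ∣ s and 10 ∣ s. Any common multiple of 12 and 10 is a multiple of their lcm; here lcm(12, 10) = 12·10/gcd(12, 10) = 120/2 = 60, so 60 ∣ s. Since 4 ∣ 60, it follows that 4 ∣ s.

Only the reverse direction holds.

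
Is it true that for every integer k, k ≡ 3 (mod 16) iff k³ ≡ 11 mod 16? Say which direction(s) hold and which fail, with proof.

[⇒] Suppose k ≡ 3 (mod 16). Write k = 16j + 3. Then (16j + 3)³ = 4096j³ + 2304j² + 432j + 27 = 16(256j³ + 144j² + 27j + 1) + 11, so k³ ≡ 11 (mod 16).

[⇐] Conversely, suppose k³ ≡ 11 (mod 16). The only residue r in {0, …, 15} with r³ ≡ 11 (mod 16) is r = 3, so k ≡ 3 (mod 16).

Both directions hold.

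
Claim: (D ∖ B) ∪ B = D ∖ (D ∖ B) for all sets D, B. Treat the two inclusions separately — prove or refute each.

(⊆) fails; (⊇) holds.

(⊆) This inclusion fails. Take D = {1}, B = ∅; then 1 ∈ (D ∖ B) ∪ B but 1 ∉ D ∖ (D ∖ B).

(⊇) Let x ∈ D ∖ (D ∖ B). Then x ∈ D ∩ B, from which x ∈ (D ∖ B) ∪ B.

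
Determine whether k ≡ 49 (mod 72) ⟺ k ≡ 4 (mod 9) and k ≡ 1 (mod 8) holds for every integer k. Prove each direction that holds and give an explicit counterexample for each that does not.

The biconditional holds.

(⟸) If k ≡ 4 (mod 9) and k ≡ 1 (mod 8), then by the Chinese remainder theorem k ≡ 49 (mod 72). This is exactly k ≡ 49 (mod 72).

(⟹) Suppose k ≡ 49 (mod 72); write k = 72j + 49. Since 9 ∣ 72, reducing mod 9 gives k ≡ 49 ≡ 4 (mod 9); since 8 ∣ 72, reducing mod 8 gives k ≡ 49 ≡ 1 (mod 8).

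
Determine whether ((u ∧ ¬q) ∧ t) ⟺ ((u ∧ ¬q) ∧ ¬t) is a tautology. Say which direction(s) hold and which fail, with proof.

Neither direction holds.

(⟹) This fails. Under u = T, t = T, q = F, the left side is true but the right side is false.

(⟸) This fails. Under u = T, t = F, q = F, the left side is false but the right side is true.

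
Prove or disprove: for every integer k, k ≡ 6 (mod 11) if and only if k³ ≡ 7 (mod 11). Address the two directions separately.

Both directions hold.

(⇐) Suppose k³ ≡ 7 (mod 11). The only residue r in {0, …, 10} with r³ ≡ 7 (mod 11) is r = 6, so k ≡ 6 (mod 11).

(⇒) Suppose k ≡ 6 (mod 11). Write k = 11j + 6. Then (11j + 6)³ = 1331j³ + 2178j² + 1188j + 216 = 11(121j³ + 198j² + 108j + 19) + 7, so k³ ≡ 7 (mod 11).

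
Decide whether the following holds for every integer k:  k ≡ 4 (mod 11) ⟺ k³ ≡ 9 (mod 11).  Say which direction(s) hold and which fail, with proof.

Both directions hold.

[⇒] Suppose k ≡ 4 (mod 11). Write k = 11j + 4. Then (11j + 4)³ = 1331j³ + 1452j² + 528j + 64 = 11(121j³ + 132j² + 48j + 5) + 9, so k³ ≡ 9 (mod 11).

[⇐] Conversely, suppose k³ ≡ 9 (mod 11). The only residue r in {0, …, 10} with r³ ≡ 9 (mod 11) is r = 4, so k ≡ 4 (mod 11).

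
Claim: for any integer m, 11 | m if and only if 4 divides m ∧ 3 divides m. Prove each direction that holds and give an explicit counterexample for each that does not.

(→) This fails: take m = 11. Certainly 11 ∣ 11, but 4 ∤ 11.

(←) This fails: take m = 12. Both 4 ∣ 12 and 3 ∣ 12, yet 12 is not a multiple of 11 (since 12 = 1·11 + 1), so 11 ∤ 12.

Neither direction holds.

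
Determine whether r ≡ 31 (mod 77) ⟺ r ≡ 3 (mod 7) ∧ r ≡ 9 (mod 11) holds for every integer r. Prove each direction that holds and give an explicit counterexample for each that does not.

The biconditional holds.

(⟹) Suppose r ≡ 31 (mod 77); write r = 77j + 31. Since 7 ∣ 77, reducing mod 7 gives r ≡ 31 ≡ 3 (mod 7); since 11 ∣ 77, reducing mod 11 gives r ≡ 31 ≡ 9 (mod 11).

(⟸) Conversely, if r ≡ 3 (mod 7) and r ≡ 9 (mod 11), then by the Chinese remainder theorem r ≡ 31 (mod 77). This is exactly r ≡ 31 (mod 77).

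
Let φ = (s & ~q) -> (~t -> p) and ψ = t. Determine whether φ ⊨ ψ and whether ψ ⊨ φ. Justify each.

Forward direction. This fails. Under t = F, q = F, s = F, p = F, the left side is true but the right side is false.

Converse. Assume the antecedent. If t is true, (s & ~q) -> (~t -> p) reduces to true regardless of the other variables. If t is false, the antecedent cannot hold. Either way (s & ~q) -> (~t -> p) holds.

Only the reverse direction holds.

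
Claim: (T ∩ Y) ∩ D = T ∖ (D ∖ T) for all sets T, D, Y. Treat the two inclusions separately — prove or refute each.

Forward inclusion. Let x ∈ (T ∩ Y) ∩ D. Then x ∈ T ∩ D ∩ Y, from which x ∈ T ∖ (D ∖ T).

Reverse inclusion. This inclusion fails. Take T = {1}, D = ∅, Y = ∅; then 1 ∈ T ∖ (D ∖ T) but 1 ∉ (T ∩ Y) ∩ D.

Only the forward inclusion holds.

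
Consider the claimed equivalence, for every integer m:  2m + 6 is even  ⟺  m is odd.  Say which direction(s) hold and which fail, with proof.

(⇒) This fails: take m = 6. Then 2m + 6 = 18, which is even, yet m = 6 is even, not odd.

(⇐) Suppose m is odd. Since 2 is even, 2m is even for every m, so 2m + 6 has the same parity as 6, which is even. Hence 2m + 6 is even.

Not equivalent: only (⇐) holds.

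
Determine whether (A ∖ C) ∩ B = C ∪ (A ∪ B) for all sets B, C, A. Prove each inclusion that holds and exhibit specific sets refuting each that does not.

(⟹) Let x ∈ (A ∖ C) ∩ B. Then x ∈ B ∩ A and x ∉ C, from which x ∈ C ∪ (A ∪ B).

(⟸) This inclusion fails. Take B = {1}, C = ∅, A = ∅; then 1 ∈ C ∪ (A ∪ B) but 1 ∉ (A ∖ C) ∩ B.

Only the forward inclusion holds.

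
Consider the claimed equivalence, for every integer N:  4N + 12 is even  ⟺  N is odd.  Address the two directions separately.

[⇒] This fails: take N = 6. Then 4N + 12 = 36, which is even, yet N = 6 is even, not odd.

[⇐] Suppose N is odd. Since 4 is even, 4N is even for every N, so 4N + 12 has the same parity as 12, which is even. Hence 4N + 12 is even.

Only the reverse direction holds.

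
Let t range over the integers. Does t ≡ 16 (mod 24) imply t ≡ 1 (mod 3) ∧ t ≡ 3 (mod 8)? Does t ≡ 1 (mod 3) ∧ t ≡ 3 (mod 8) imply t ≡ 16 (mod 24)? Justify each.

(⟹) This fails: t = 16 gives 16 ≡ 16 (mod 24) but 16 ≡ 0 (mod 8), so the conjunction on the right does not hold.

(⟸) This fails: t = 19 satisfies both congruences on the right (19 ≡ 1 mod 3 and 19 ≡ 3 mod 8) yet 19 ≡ 19 (mod 24), not 16.

Neither direction holds.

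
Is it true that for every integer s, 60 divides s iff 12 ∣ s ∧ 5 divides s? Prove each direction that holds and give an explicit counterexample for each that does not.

(⟸) Suppose 12 ∣ s and 5 ∣ s. Any common multiple of 12 and 5 is a multiple of their lcm; here gcd(12, 5) = 1, so lcm(12, 5) = 12·5 = 60, so 60 ∣ s.

(⟹) If 60 ∣ s, write s = 60q. Since 60 = 5·12, s = 12·(5q), so 12 ∣ s; and since 60 = 12·5, s = 5·(12q), so 5 ∣ s.

Equivalent; both directions hold.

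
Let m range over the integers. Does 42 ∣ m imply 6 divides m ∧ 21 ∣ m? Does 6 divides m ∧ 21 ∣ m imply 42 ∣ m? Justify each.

Both directions hold.

(⇒) If 42 ∣ m, write m = 42q. Since 42 = 7·6, m = 6·(7q), so 6 ∣ m; and since 42 = 2·21, m = 21·(2q), so 21 ∣ m.

(⇐) Suppose 6 ∣ m and 21 ∣ m. Any common multiple of 6 and 21 is a multiple of their lcm; here lcm(6, 21) = 6·21/gcd(6, 21) = 126/3 = 42, so 42 ∣ m.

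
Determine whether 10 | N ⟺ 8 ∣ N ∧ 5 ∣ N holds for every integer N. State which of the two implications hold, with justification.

The forward direction fails; the converse holds.

Forward direction. This fails: take N = 10. Certainly 10 ∣ 10, but 8 ∤ 10.

Converse. Suppose 8 ∣ N and 5 ∣ N. Any common multiple of 8 and 5 is a multiple of their lcm; here gcd(8, 5) = 1, so lcm(8, 5) = 8·5 = 40, so 40 ∣ N. Since 10 ∣ 40, it follows that 10 ∣ N.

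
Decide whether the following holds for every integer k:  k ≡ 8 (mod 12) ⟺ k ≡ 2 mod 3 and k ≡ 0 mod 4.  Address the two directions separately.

Equivalent; both directions hold.

[⇒] Suppose k ≡ 8 (mod 12); write k = 12j + 8. Since 3 ∣ 12, reducing mod 3 gives k ≡ 8 ≡ 2 (mod 3); since 4 ∣ 12, reducing mod 4 gives k ≡ 8 ≡ 0 (mod 4).

[⇐] Conversely, if k ≡ 2 (mod 3) and k ≡ 0 (mod 4), then by the Chinese remainder theorem k ≡ 8 (mod 12). This is exactly k ≡ 8 (mod 12).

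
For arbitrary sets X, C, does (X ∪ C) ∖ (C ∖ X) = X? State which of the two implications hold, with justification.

(⟹) Let x ∈ (X ∪ C) ∖ (C ∖ X). Then either x ∈ X and x ∉ C; or x ∈ X ∩ C. In each case x ∈ X, so (X ∪ C) ∖ (C ∖ X) ⊆ X.

(⟸) Let x ∈ X. Then either x ∈ X and x ∉ C; or x ∈ X ∩ C. In each case x ∈ (X ∪ C) ∖ (C ∖ X), so X ⊆ (X ∪ C) ∖ (C ∖ X).

Both inclusions hold; the sets are equal.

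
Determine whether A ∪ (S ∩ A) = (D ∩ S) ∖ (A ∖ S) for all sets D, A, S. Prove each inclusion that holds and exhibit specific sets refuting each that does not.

Neither inclusion holds.

(⟹) This inclusion fails. Take D = ∅, A = {1}, S = ∅; then 1 ∈ A ∪ (S ∩ A) but 1 ∉ (D ∩ S) ∖ (A ∖ S).

(⟸) This inclusion fails. Take D = {1}, A = ∅, S = {1}; then 1 ∈ (D ∩ S) ∖ (A ∖ S) but 1 ∉ A ∪ (S ∩ A).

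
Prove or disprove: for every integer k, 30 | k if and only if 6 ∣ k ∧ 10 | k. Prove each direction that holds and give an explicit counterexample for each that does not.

(→) If 30 ∣ k, write k = 30q. Since 30 = 5·6, k = 6·(5q), so 6 ∣ k; and since 30 = 3·10, k = 10·(3q), so 10 ∣ k.

(←) Suppose 6 ∣ k and 10 ∣ k. Any common multiple of 6 and 10 is a multiple of their lcm; here lcm(6, 10) = 6·10/gcd(6, 10) = 60/2 = 30, so 30 ∣ k.

The biconditional holds.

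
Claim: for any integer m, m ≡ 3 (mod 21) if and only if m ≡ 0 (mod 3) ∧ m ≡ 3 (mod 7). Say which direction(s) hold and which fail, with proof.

(⟸) If m ≡ 0 (mod 3) and m ≡ 3 (mod 7), then by the Chinese remainder theorem m ≡ 3 (mod 21). This is exactly m ≡ 3 (mod 21).

(⟹) Suppose m ≡ 3 (mod 21); write m = 21j + 3. Since 3 ∣ 21, reducing mod 3 gives m ≡ 3 ≡ 0 (mod 3); since 7 ∣ 21, reducing mod 7 gives m ≡ 3 (mod 7).

Equivalent; both directions hold.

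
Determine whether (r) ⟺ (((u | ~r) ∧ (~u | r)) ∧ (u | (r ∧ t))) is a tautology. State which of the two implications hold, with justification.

(⇒) fails; (⇐) holds.

[⇒] This fails. Under t = F, u = F, r = T, the left side is true but the right side is false.

[⇐] Assume the antecedent. If t is true, the antecedent forces (t = T, u = T, r = T), and r holds there. If t is false, the antecedent forces (t = F, u = T, r = T), and r holds there. Either way r holds.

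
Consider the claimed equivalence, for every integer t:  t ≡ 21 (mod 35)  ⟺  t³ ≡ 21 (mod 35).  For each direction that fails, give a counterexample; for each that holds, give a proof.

(⇐) Suppose t³ ≡ 21 (mod 35). The only residue r in {0, …, 34} with r³ ≡ 21 (mod 35) is r = 21, so t ≡ 21 (mod 35).

(⇒) Suppose t ≡ 21 (mod 35). Write t = 35j + 21. Then (35j + 21)³ = 42875j³ + 77175j² + 46305j + 9261 = 35(1225j³ + 2205j² + 1323j + 264) + 21, so t³ ≡ 21 (mod 35).

Equivalent; both directions hold.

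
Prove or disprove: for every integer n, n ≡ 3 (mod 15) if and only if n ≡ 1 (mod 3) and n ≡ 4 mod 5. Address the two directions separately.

Both directions fail.

[⇒] This fails: n = 3 gives 3 ≡ 3 (mod 15) but 3 ≡ 0 (mod 3), so the conjunction on the right does not hold.

[⇐] This fails: n = 4 satisfies both congruences on the right (4 ≡ 1 mod 3 and 4 ≡ 4 mod 5) yet 4 ≡ 4 (mod 15), not 3.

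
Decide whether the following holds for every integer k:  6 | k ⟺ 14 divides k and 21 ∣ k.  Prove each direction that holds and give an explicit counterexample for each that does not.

[⇒] This fails: take k = 6. Certainly 6 ∣ 6, but 14 ∤ 6.

[⇐] Suppose 14 ∣ k and 21 ∣ k. Any common multiple of 14 and 21 is a multiple of their lcm; here lcm(14, 21) = 14·21/gcd(14, 21) = 294/7 = 42, so 42 ∣ k. Since 6 ∣ 42, it follows that 6 ∣ k.

The forward direction fails; the converse holds.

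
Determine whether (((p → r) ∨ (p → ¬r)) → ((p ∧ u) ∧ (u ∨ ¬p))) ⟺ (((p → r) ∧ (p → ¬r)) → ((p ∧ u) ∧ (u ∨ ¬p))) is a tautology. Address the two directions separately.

(⇒) holds; (⇐) fails.

Converse. This fails. Under r = F, p = T, u = F, the left side is false but the right side is true.

Forward direction. Assume the antecedent. If r is true, the antecedent forces (r = T, p = T, u = T), and the consequent holds there. If r is false, the antecedent forces (r = F, p = T, u = T), and the consequent holds there. Either way the consequent holds.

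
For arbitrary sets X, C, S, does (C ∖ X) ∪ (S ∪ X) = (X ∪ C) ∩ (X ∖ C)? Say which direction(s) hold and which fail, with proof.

(⊆) fails; (⊇) holds.

Forward inclusion. This inclusion fails. Take X = ∅, C = {1}, S = ∅; then 1 ∈ (C ∖ X) ∪ (S ∪ X) but 1 ∉ (X ∪ C) ∩ (X ∖ C).

Reverse inclusion. Let x ∈ (X ∪ C) ∩ (X ∖ C). Then either x ∈ X and x ∉ C, S; or x ∈ X ∩ S and x ∉ C. In each case x ∈ (C ∖ X) ∪ (S ∪ X), so (X ∪ C) ∩ (X ∖ C) ⊆ (C ∖ X) ∪ (S ∪ X).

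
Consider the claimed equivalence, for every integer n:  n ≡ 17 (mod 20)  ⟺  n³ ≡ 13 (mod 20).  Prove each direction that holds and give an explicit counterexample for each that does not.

(⇐) Suppose n³ ≡ 13 (mod 20). The only residue r in {0, …, 19} with r³ ≡ 13 (mod 20) is r = 17, so n ≡ 17 (mod 20).

(⇒) Suppose n ≡ 17 (mod 20). Write n = 20j + 17. Then (20j + 17)³ = 8000j³ + 20400j² + 17340j + 4913 = 20(400j³ + 1020j² + 867j + 245) + 13, so n³ ≡ 13 (mod 20).

The biconditional holds.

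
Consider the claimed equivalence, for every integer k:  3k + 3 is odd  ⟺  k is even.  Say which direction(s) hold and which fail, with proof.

Forward direction. Suppose 3k + 3 is odd. Since 3 is odd, 3k and k have the same parity, so 3k + 3 ≡ k + 3 (mod 2). As 3 is odd, 3k + 3 is odd exactly when k is even. Thus k is even.

Converse. Suppose k is even; write k = 2j. Then 3k + 3 = 3·(2j) + 3 = 2·3j + 3, which is odd.

Equivalent; both directions hold.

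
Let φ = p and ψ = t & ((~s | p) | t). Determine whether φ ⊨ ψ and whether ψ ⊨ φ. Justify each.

(⟹) This fails. Under s = F, t = F, p = T, the left side is true but the right side is false.

(⟸) This fails. Under s = F, t = T, p = F, the left side is false but the right side is true.

Neither implication holds.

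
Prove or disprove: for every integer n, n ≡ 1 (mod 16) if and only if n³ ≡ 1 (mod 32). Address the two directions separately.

(⟹) This fails: take n = 17. Then 17 ≡ 1 (mod 16), but 17³ = 4913 ≡ 17 (mod 32), not 1.

(⟸) Conversely, the residues r modulo 32 with r³ ≡ 1 (mod 32) are exactly {1}, and each is ≡ 1 (mod 16).

Only the reverse direction holds.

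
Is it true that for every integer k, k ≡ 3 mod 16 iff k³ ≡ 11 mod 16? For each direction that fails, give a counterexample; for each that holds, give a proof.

Forward direction. Suppose k ≡ 3 mod 16. Write k = 16j + 3. Then (16j + 3)³ = 4096j³ + 2304j² + 432j + 27 = 16(256j³ + 144j² + 27j + 1) + 11, so k³ ≡ 11 (mod 16).

Converse. Suppose k³ ≡ 11 (mod 16). The only residue r in {0, …, 15} with r³ ≡ 11 (mod 16) is r = 3, so k ≡ 3 (mod 16).

Both directions hold; the statement is true.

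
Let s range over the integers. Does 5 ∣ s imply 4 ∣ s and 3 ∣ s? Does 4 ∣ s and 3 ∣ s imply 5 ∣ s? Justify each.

Forward direction. This fails: take s = 5. Certainly 5 ∣ 5, but 4 ∤ 5.

Converse. This fails: take s = 12. Both 4 ∣ 12 and 3 ∣ 12, yet 12 is not a multiple of 5 (since 12 = 2·5 + 2), so 5 ∤ 12.

Neither implication holds.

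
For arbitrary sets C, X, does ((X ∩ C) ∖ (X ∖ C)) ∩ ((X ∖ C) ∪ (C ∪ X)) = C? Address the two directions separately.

Reverse inclusion. This inclusion fails. Take C = {1}, X = ∅; then 1 ∈ C but 1 ∉ ((X ∩ C) ∖ (X ∖ C)) ∩ ((X ∖ C) ∪ (C ∪ X)).

Forward inclusion. Let x ∈ ((X ∩ C) ∖ (X ∖ C)) ∩ ((X ∖ C) ∪ (C ∪ X)). Then x ∈ C ∩ X, from which x ∈ C.

Only the forward inclusion holds.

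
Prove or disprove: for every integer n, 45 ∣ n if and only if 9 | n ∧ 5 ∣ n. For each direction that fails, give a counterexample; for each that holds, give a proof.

Both directions hold; the statement is true.

(⟸) Suppose 9 ∣ n and 5 ∣ n. Any common multiple of 9 and 5 is a multiple of their lcm; here gcd(9, 5) = 1, so lcm(9, 5) = 9·5 = 45, so 45 ∣ n.

(⟹) If 45 ∣ n, write n = 45q. Since 45 = 5·9, n = 9·(5q), so 9 ∣ n; and since 45 = 9·5, n = 5·(9q), so 5 ∣ n.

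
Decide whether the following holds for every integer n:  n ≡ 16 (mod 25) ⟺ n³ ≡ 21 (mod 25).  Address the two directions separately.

(←) Suppose n³ ≡ 21 (mod 25). The only residue r in {0, …, 24} with r³ ≡ 21 (mod 25) is r = 16, so n ≡ 16 (mod 25).

(→) Suppose n ≡ 16 (mod 25). Write n = 25j + 16. Then (25j + 16)³ = 15625j³ + 30000j² + 19200j + 4096 = 25(625j³ + 1200j² + 768j + 163) + 21, so n³ ≡ 21 (mod 25).

Equivalent; both directions hold.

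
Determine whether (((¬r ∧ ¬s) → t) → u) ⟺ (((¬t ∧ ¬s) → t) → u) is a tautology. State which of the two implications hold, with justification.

(⇒) Assume the antecedent. If u is true, ((¬t ∧ ¬s) → t) → u reduces to true regardless of the other variables. If u is false, the antecedent forces (s = F, t = F, u = F, r = F), and ((¬t ∧ ¬s) → t) → u holds there. Either way ((¬t ∧ ¬s) → t) → u holds.

(⇐) This fails. Under s = F, t = F, u = F, r = T, the left side is false but the right side is true.

Not equivalent: only (⇒) holds.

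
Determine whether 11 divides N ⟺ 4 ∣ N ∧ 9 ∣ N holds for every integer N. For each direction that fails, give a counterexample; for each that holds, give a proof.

(⇒) This fails: take N = 11. Certainly 11 ∣ 11, but 4 ∤ 11.

(⇐) This fails: take N = 36. Both 4 ∣ 36 and 9 ∣ 36, yet 36 is not a multiple of 11 (since 36 = 3·11 + 3), so 11 ∤ 36.

Neither direction holds.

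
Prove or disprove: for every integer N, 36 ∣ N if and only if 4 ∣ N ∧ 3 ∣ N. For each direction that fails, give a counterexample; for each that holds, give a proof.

(⇒) holds; (⇐) fails.

Forward direction. If 36 ∣ N, write N = 36q. Since 36 = 9·4, N = 4·(9q), so 4 ∣ N; and since 36 = 12·3, N = 3·(12q), so 3 ∣ N.

Converse. This fails: take N = 12. Both 4 ∣ 12 and 3 ∣ 12, yet 12 is not a multiple of 36 (since 12 = 0·36 + 12), so 36 ∤ 12.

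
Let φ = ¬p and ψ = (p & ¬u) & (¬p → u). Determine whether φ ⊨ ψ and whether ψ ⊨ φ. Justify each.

[⇒] This fails. Under p = F, u = F, the left side is true but the right side is false.

[⇐] This fails. Under p = T, u = F, the left side is false but the right side is true.

Both directions fail.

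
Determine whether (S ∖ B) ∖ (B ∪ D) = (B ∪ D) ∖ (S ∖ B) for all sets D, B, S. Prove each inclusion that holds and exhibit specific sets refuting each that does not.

Neither inclusion holds.

(⟹) This inclusion fails. Take D = ∅, B = ∅, S = {1}; then 1 ∈ (S ∖ B) ∖ (B ∪ D) but 1 ∉ (B ∪ D) ∖ (S ∖ B).

(⟸) This inclusion fails. Take D = {1}, B = ∅, S = ∅; then 1 ∈ (B ∪ D) ∖ (S ∖ B) but 1 ∉ (S ∖ B) ∖ (B ∪ D).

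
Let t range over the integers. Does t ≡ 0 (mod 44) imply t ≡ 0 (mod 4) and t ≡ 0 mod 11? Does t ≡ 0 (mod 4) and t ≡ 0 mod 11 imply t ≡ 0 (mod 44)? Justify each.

The biconditional holds.

(⇒) Suppose t ≡ 0 (mod 44); write t = 44j + 0. Since 4 ∣ 44, reducing mod 4 gives t ≡ 0 (mod 4); since 11 ∣ 44, reducing mod 11 gives t ≡ 0 (mod 11).

(⇐) Conversely, if t ≡ 0 (mod 4) and t ≡ 0 (mod 11), then by the Chinese remainder theorem t ≡ 0 (mod 44). This is exactly t ≡ 0 (mod 44).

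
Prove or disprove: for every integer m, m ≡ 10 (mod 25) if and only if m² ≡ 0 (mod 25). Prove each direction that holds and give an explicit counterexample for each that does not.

Not equivalent: only (⇒) holds.

[⇒] Suppose m ≡ 10 (mod 25). Write m = 25j + 10. Then (25j + 10)² = 625j² + 500j + 100 = 25(25j² + 20j + 4) + 0, so m² ≡ 0 (mod 25).

[⇐] This fails: take m = 0. Then 0² = 0 ≡ 0 (mod 25), yet 0 ≡ 0 (mod 25), not 10.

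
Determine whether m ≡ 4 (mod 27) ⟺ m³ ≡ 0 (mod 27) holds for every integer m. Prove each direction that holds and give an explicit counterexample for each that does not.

(→) This fails: take m = 4. Then 4 ≡ 4 (mod 27), but 4³ = 64 ≡ 10 (mod 27), not 0.

(←) This fails: take m = 0. Then 0³ = 0 ≡ 0 (mod 27), yet 0 ≡ 0 (mod 27), not 4.

Neither direction holds.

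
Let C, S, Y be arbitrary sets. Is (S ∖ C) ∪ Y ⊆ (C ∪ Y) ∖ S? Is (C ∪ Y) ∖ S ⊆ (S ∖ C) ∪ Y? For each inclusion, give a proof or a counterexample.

(⟹) This inclusion fails. Take C = ∅, S = {1}, Y = ∅; then 1 ∈ (S ∖ C) ∪ Y but 1 ∉ (C ∪ Y) ∖ S.

(⟸) This inclusion fails. Take C = {1}, S = ∅, Y = ∅; then 1 ∈ (C ∪ Y) ∖ S but 1 ∉ (S ∖ C) ∪ Y.

(⊆) fails and (⊇) fails.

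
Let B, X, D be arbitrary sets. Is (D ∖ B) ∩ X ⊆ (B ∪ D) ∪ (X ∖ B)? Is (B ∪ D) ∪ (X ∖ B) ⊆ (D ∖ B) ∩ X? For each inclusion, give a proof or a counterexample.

(⊆) Let x ∈ (D ∖ B) ∩ X. Then x ∈ X ∩ D and x ∉ B, from which x ∈ (B ∪ D) ∪ (X ∖ B).

(⊇) This inclusion fails. Take B = {1}, X = ∅, D = ∅; then 1 ∈ (B ∪ D) ∪ (X ∖ B) but 1 ∉ (D ∖ B) ∩ X.

The sets are not equal: only the forward inclusion holds.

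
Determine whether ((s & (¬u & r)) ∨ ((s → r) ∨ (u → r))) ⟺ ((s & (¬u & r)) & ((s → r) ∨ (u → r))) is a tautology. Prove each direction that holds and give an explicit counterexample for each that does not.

(⇒) This fails. Under s = F, u = F, r = F, the left side is true but the right side is false.

(⇐) Assume the antecedent. If s is true, the antecedent forces (s = T, u = F, r = T), and the consequent holds there. If s is false, the antecedent cannot hold. Either way the consequent holds.

Not equivalent: only (⇐) holds.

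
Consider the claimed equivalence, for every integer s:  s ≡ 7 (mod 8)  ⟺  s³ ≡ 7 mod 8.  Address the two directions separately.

(→) Suppose s ≡ 7 (mod 8). Write s = 8j + 7. Then (8j + 7)³ = 512j³ + 1344j² + 1176j + 343 = 8(64j³ + 168j² + 147j + 42) + 7, so s³ ≡ 7 (mod 8).

(←) For the converse, argue contrapositively. If s ≢ 7 (mod 8), then s is congruent to one of 0, 1, 2, 3, 4, 5, 6 modulo 8, and these give s³ ≡ 0, 1, 0, 3, 0, 5, 0 respectively — never 7.

Both directions hold; the statement is true.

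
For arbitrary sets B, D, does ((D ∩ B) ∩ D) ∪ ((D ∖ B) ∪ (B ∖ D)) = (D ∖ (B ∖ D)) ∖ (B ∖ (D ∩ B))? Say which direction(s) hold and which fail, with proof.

Only the reverse inclusion holds.

(⟸) Let x ∈ (D ∖ (B ∖ D)) ∖ (B ∖ (D ∩ B)). Then either x ∈ D and x ∉ B; or x ∈ B ∩ D. In each case x ∈ ((D ∩ B) ∩ D) ∪ ((D ∖ B) ∪ (B ∖ D)), so (D ∖ (B ∖ D)) ∖ (B ∖ (D ∩ B)) ⊆ ((D ∩ B) ∩ D) ∪ ((D ∖ B) ∪ (B ∖ D)).

(⟹) This inclusion fails. Take B = {1}, D = ∅; then 1 ∈ ((D ∩ B) ∩ D) ∪ ((D ∖ B) ∪ (B ∖ D)) but 1 ∉ (D ∖ (B ∖ D)) ∖ (B ∖ (D ∩ B)).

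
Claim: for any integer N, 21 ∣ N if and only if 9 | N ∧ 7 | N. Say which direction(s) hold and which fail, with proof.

(⇒) fails; (⇐) holds.

Forward direction. This fails: take N = 21. Certainly 21 ∣ 21, but 9 ∤ 21.

Converse. Suppose 9 ∣ N and 7 ∣ N. Any common multiple of 9 and 7 is a multiple of their lcm; here gcd(9, 7) = 1, so lcm(9, 7) = 9·7 = 63, so 63 ∣ N. Since 21 ∣ 63, it follows that 21 ∣ N.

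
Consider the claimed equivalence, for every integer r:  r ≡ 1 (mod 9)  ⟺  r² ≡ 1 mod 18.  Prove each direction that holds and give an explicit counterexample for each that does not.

Neither implication holds.

(→) This fails: take r = 10. Then 10 ≡ 1 (mod 9), but 10² = 100 ≡ 10 (mod 18), not 1.

(←) This fails: take r = 17. Then 17² = 289 ≡ 1 (mod 18), yet 17 ≡ 8 (mod 9), not 1.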